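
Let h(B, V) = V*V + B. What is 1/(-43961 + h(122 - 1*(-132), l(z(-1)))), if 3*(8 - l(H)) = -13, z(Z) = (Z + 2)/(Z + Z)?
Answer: -9/391994 ≈ -2.2960e-5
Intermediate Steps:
z(Z) = (2 + Z)/(2*Z) (z(Z) = (2 + Z)/((2*Z)) = (2 + Z)*(1/(2*Z)) = (2 + Z)/(2*Z))
l(H) = 37/3 (l(H) = 8 - 1/3*(-13) = 8 + 13/3 = 37/3)
h(B, V) = B + V**2 (h(B, V) = V**2 + B = B + V**2)
1/(-43961 + h(122 - 1*(-132), l(z(-1)))) = 1/(-43961 + ((122 - 1*(-132)) + (37/3)**2)) = 1/(-43961 + ((122 + 132) + 1369/9)) = 1/(-43961 + (254 + 1369/9)) = 1/(-43961 + 3655/9) = 1/(-391994/9) = -9/391994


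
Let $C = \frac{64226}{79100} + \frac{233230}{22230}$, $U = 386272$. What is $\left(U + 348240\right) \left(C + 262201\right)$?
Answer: $\frac{8466578049044276744}{43959825} \approx 1.926 \cdot 10^{11}$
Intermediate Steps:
$C = \frac{993811849}{87919650}$ ($C = 64226 \cdot \frac{1}{79100} + 233230 \cdot \frac{1}{22230} = \frac{32113}{39550} + \frac{23323}{2223} = \frac{993811849}{87919650} \approx 11.304$)
$\left(U + 348240\right) \left(C + 262201\right) = \left(386272 + 348240\right) \left(\frac{993811849}{87919650} + 262201\right) = 734512 \cdot \frac{23053613961499}{87919650} = \frac{8466578049044276744}{43959825}$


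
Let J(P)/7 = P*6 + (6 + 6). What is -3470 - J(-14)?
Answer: -2966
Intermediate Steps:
J(P) = 84 + 42*P (J(P) = 7*(P*6 + (6 + 6)) = 7*(6*P + 12) = 7*(12 + 6*P) = 84 + 42*P)
-3470 - J(-14) = -3470 - (84 + 42*(-14)) = -3470 - (84 - 588) = -3470 - 1*(-504) = -3470 + 504 = -2966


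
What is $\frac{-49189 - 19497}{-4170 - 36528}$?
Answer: $\frac{34343}{20349} \approx 1.6877$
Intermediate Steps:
$\frac{-49189 - 19497}{-4170 - 36528} = - \frac{68686}{-4170 - 36528} = - \frac{68686}{-40698} = \left(-68686\right) \left(- \frac{1}{40698}\right) = \frac{34343}{20349}$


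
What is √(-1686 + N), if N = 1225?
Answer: I*√461 ≈ 21.471*I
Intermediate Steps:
√(-1686 + N) = √(-1686 + 1225) = √(-461) = I*√461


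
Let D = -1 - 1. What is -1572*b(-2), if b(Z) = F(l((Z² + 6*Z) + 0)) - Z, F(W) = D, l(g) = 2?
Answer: 0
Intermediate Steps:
D = -2
F(W) = -2
b(Z) = -2 - Z
-1572*b(-2) = -1572*(-2 - 1*(-2)) = -1572*(-2 + 2) = -1572*0 = 0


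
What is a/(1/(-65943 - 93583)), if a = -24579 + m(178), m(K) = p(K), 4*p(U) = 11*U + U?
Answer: 3835802670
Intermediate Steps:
p(U) = 3*U (p(U) = (11*U + U)/4 = (12*U)/4 = 3*U)
m(K) = 3*K
a = -24045 (a = -24579 + 3*178 = -24579 + 534 = -24045)
a/(1/(-65943 - 93583)) = -24045/(1/(-65943 - 93583)) = -24045/(1/(-159526)) = -24045/(-1/159526) = -24045*(-159526) = 3835802670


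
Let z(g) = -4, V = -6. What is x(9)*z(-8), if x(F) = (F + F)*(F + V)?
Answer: -216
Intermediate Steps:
x(F) = 2*F*(-6 + F) (x(F) = (F + F)*(F - 6) = (2*F)*(-6 + F) = 2*F*(-6 + F))
x(9)*z(-8) = (2*9*(-6 + 9))*(-4) = (2*9*3)*(-4) = 54*(-4) = -216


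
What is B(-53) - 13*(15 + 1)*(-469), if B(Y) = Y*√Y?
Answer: 97552 - 53*I*√53 ≈ 97552.0 - 385.85*I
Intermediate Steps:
B(Y) = Y^(3/2)
B(-53) - 13*(15 + 1)*(-469) = (-53)^(3/2) - 13*(15 + 1)*(-469) = -53*I*√53 - 13*16*(-469) = -53*I*√53 - 208*(-469) = -53*I*√53 - 1*(-97552) = -53*I*√53 + 97552 = 97552 - 53*I*√53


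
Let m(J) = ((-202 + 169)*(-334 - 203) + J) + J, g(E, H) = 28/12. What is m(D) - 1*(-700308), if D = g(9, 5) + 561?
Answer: 2157467/3 ≈ 7.1916e+5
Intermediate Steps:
g(E, H) = 7/3 (g(E, H) = 28*(1/12) = 7/3)
D = 1690/3 (D = 7/3 + 561 = 1690/3 ≈ 563.33)
m(J) = 17721 + 2*J (m(J) = (-33*(-537) + J) + J = (17721 + J) + J = 17721 + 2*J)
m(D) - 1*(-700308) = (17721 + 2*(1690/3)) - 1*(-700308) = (17721 + 3380/3) + 700308 = 56543/3 + 700308 = 2157467/3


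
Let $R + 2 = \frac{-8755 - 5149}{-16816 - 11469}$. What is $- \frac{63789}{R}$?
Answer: $\frac{601423955}{14222} \approx 42288.0$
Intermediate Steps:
$R = - \frac{42666}{28285}$ ($R = -2 + \frac{-8755 - 5149}{-16816 - 11469} = -2 - \frac{13904}{-28285} = -2 - - \frac{13904}{28285} = -2 + \frac{13904}{28285} = - \frac{42666}{28285} \approx -1.5084$)
$- \frac{63789}{R} = - \frac{63789}{- \frac{42666}{28285}} = \left(-63789\right) \left(- \frac{28285}{42666}\right) = \frac{601423955}{14222}$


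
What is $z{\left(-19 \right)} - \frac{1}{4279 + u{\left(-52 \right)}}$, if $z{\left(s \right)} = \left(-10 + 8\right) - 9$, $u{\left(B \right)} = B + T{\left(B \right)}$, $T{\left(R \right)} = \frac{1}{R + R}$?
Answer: $- \frac{4835781}{439607} \approx -11.0$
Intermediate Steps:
$T{\left(R \right)} = \frac{1}{2 R}$
$u{\left(B \right)} = B + \frac{1}{2 B}$
$z{\left(s \right)} = -11$ ($z{\left(s \right)} = -2 - 9 = -11$)
$z{\left(-19 \right)} - \frac{1}{4279 + u{\left(-52 \right)}} = -11 - \frac{1}{4279 - \left(52 - \frac{1}{2 \left(-52\right)}\right)} = -11 - \frac{1}{4279 + \left(-52 + \frac{1}{2} \left(- \frac{1}{52}\right)\right)} = -11 - \frac{1}{4279 - \frac{5409}{104}} = -11 - \frac{1}{\frac{439607}{104}} = -11 - \frac{104}{439607} = - \frac{4835781}{439607}$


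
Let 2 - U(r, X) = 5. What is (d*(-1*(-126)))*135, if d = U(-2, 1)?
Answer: -51030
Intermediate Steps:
U(r, X) = -3 (U(r, X) = 2 - 1*5 = 2 - 5 = -3)
d = -3
(d*(-1*(-126)))*135 = -(-3)*(-126)*135 = -3*126*135 = -378*135 = -51030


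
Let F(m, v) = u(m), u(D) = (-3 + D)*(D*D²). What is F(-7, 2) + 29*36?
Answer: 4474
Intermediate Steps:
u(D) = D³*(-3 + D) (u(D) = (-3 + D)*D³ = D³*(-3 + D))
F(m, v) = m³*(-3 + m)
F(-7, 2) + 29*36 = (-7)³*(-3 - 7) + 29*36 = -343*(-10) + 1044 = 3430 + 1044 = 4474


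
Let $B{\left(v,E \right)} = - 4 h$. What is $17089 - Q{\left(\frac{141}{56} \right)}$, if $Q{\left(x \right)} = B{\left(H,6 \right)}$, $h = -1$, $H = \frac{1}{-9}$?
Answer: $17085$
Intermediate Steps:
$H = - \frac{1}{9} \approx -0.11111$
$B{\left(v,E \right)} = 4$ ($B{\left(v,E \right)} = \left(-4\right) \left(-1\right) = 4$)
$Q{\left(x \right)} = 4$
$17089 - Q{\left(\frac{141}{56} \right)} = 17089 - 4 = 17085$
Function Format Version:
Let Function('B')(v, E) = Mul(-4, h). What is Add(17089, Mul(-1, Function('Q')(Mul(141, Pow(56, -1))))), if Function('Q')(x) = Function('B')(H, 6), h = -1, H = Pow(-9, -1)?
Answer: 17085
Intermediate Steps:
H = Rational(-1, 9) ≈ -0.11111
Function('B')(v, E) = 4 (Function('B')(v, E) = Mul(-4, -1) = 4)
Function('Q')(x) = 4
Add(17089, Mul(-1, Function('Q')(Mul(141, Pow(56, -1))))) = Add(17089, Mul(-1, 4)) = Add(17089, -4) = 17085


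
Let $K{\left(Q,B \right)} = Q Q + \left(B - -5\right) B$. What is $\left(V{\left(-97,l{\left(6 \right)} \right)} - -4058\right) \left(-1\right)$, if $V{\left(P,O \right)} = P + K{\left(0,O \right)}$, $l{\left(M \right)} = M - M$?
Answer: $-3961$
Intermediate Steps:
$K{\left(Q,B \right)} = Q^{2} + B \left(5 + B\right)$ ($K{\left(Q,B \right)} = Q^{2} + \left(B + 5\right) B = Q^{2} + \left(5 + B\right) B = Q^{2} + B \left(5 + B\right)$)
$l{\left(M \right)} = 0$
$V{\left(P,O \right)} = P + O^{2} + 5 O$ ($V{\left(P,O \right)} = P + \left(O^{2} + 0^{2} + 5 O\right) = P + \left(O^{2} + 0 + 5 O\right) = P + \left(O^{2} + 5 O\right) = P + O^{2} + 5 O$)
$\left(V{\left(-97,l{\left(6 \right)} \right)} - -4058\right) \left(-1\right) = \left(\left(-97 + 0^{2} + 5 \cdot 0\right) - -4058\right) \left(-1\right) = \left(\left(-97 + 0 + 0\right) + 4058\right) \left(-1\right) = \left(-97 + 4058\right) \left(-1\right) = 3961 \left(-1\right) = -3961$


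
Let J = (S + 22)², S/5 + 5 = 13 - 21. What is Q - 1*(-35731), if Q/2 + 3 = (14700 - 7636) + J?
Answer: 53551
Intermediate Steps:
S = -65 (S = -25 + 5*(13 - 21) = -25 + 5*(-8) = -25 - 40 = -65)
J = 1849 (J = (-65 + 22)² = (-43)² = 1849)
Q = 17820 (Q = -6 + 2*((14700 - 7636) + 1849) = -6 + 2*(7064 + 1849) = -6 + 2*8913 = -6 + 17826 = 17820)
Q - 1*(-35731) = 17820 - 1*(-35731) = 17820 + 35731 = 53551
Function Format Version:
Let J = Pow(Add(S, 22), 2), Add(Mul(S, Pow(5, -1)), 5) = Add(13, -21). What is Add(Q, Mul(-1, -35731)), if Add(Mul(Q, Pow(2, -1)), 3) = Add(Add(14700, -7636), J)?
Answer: 53551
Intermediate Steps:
S = -65 (S = Add(-25, Mul(5, Add(13, -21))) = Add(-25, Mul(5, -8)) = Add(-25, -40) = -65)
J = 1849 (J = Pow(Add(-65, 22), 2) = Pow(-43, 2) = 1849)
Q = 17820 (Q = Add(-6, Mul(2, Add(Add(14700, -7636), 1849))) = Add(-6, Mul(2, Add(7064, 1849))) = Add(-6, Mul(2, 8913)) = Add(-6, 17826) = 17820)
Add(Q, Mul(-1, -35731)) = Add(17820, Mul(-1, -35731)) = Add(17820, 35731) = 53551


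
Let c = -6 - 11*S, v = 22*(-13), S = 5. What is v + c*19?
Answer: -1445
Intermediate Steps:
v = -286
c = -61 (c = -6 - 11*5 = -6 - 55 = -61)
v + c*19 = -286 - 61*19 = -286 - 1159 = -1445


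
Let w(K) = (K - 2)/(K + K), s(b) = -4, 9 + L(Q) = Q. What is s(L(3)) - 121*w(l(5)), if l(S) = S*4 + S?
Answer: -2983/50 ≈ -59.660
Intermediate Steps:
L(Q) = -9 + Q
l(S) = 5*S (l(S) = 4*S + S = 5*S)
w(K) = (-2 + K)/(2*K) (w(K) = (-2 + K)/((2*K)) = (-2 + K)*(1/(2*K)) = (-2 + K)/(2*K))
s(L(3)) - 121*w(l(5)) = -4 - 121*(-2 + 5*5)/(2*(5*5)) = -4 - 121*(-2 + 25)/(2*25) = -4 - 121*23/(2*25) = -4 - 121*23/50 = -4 - 2783/50 = -2983/50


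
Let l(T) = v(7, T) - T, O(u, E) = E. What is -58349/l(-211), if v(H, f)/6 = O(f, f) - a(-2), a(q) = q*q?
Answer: 703/13 ≈ 54.077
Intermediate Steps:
a(q) = q²
v(H, f) = -24 + 6*f (v(H, f) = 6*(f - 1*(-2)²) = 6*(f - 1*4) = 6*(f - 4) = 6*(-4 + f) = -24 + 6*f)
l(T) = -24 + 5*T (l(T) = (-24 + 6*T) - T = -24 + 5*T)
-58349/l(-211) = -58349/(-24 + 5*(-211)) = -58349/(-24 - 1055) = -58349/(-1079) = -58349*(-1/1079) = 703/13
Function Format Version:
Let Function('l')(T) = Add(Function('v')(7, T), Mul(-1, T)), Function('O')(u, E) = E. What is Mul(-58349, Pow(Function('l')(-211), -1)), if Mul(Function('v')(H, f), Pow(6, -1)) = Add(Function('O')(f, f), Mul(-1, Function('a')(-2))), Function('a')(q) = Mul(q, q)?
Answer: Rational(703, 13) ≈ 54.077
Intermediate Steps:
Function('a')(q) = Pow(q, 2)
Function('v')(H, f) = Add(-24, Mul(6, f)) (Function('v')(H, f) = Mul(6, Add(f, Mul(-1, Pow(-2, 2)))) = Mul(6, Add(f, Mul(-1, 4))) = Mul(6, Add(f, -4)) = Mul(6, Add(-4, f)) = Add(-24, Mul(6, f)))
Function('l')(T) = Add(-24, Mul(5, T)) (Function('l')(T) = Add(Add(-24, Mul(6, T)), Mul(-1, T)) = Add(-24, Mul(5, T)))
Mul(-58349, Pow(Function('l')(-211), -1)) = Mul(-58349, Pow(Add(-24, Mul(5, -211)), -1)) = Mul(-58349, Pow(Add(-24, -1055), -1)) = Mul(-58349, Pow(-1079, -1)) = Mul(-58349, Rational(-1, 1079)) = Rational(703, 13)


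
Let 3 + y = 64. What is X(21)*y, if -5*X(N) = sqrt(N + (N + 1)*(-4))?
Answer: -61*I*sqrt(67)/5 ≈ -99.861*I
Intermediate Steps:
y = 61 (y = -3 + 64 = 61)
X(N) = -sqrt(-4 - 3*N)/5 (X(N) = -sqrt(N + (N + 1)*(-4))/5 = -sqrt(N + (1 + N)*(-4))/5 = -sqrt(N + (-4 - 4*N))/5 = -sqrt(-4 - 3*N)/5)
X(21)*y = -sqrt(-4 - 3*21)/5*61 = -sqrt(-4 - 63)/5*61 = -I*sqrt(67)/5*61 = -61*I*sqrt(67)/5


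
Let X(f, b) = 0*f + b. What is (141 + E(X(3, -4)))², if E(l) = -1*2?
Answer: 19321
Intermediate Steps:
X(f, b) = b (X(f, b) = 0 + b = b)
E(l) = -2
(141 + E(X(3, -4)))² = (141 - 2)² = 139² = 19321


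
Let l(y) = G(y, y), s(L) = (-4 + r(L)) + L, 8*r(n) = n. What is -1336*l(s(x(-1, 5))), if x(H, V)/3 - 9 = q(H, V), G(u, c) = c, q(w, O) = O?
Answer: -57782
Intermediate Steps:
r(n) = n/8
x(H, V) = 27 + 3*V
s(L) = -4 + 9*L/8 (s(L) = (-4 + L/8) + L = -4 + 9*L/8)
l(y) = y
-1336*l(s(x(-1, 5))) = -1336*(-4 + 9*(27 + 3*5)/8) = -1336*(-4 + 9*(27 + 15)/8) = -1336*(-4 + (9/8)*42) = -1336*(-4 + 189/4) = -1336*173/4 = -57782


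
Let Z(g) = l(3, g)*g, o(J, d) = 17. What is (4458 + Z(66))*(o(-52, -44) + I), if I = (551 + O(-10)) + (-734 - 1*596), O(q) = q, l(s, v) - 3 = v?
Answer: -6957264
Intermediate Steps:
l(s, v) = 3 + v
Z(g) = g*(3 + g) (Z(g) = (3 + g)*g = g*(3 + g))
I = -789 (I = (551 - 10) + (-734 - 1*596) = 541 + (-734 - 596) = 541 - 1330 = -789)
(4458 + Z(66))*(o(-52, -44) + I) = (4458 + 66*(3 + 66))*(17 - 789) = (4458 + 66*69)*(-772) = (4458 + 4554)*(-772) = 9012*(-772) = -6957264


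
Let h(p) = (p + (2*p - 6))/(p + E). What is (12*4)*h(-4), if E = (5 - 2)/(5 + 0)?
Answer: 4320/17 ≈ 254.12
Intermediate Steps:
E = ⅗ (E = 3/5 = 3*(⅕) = ⅗ ≈ 0.60000)
h(p) = (-6 + 3*p)/(⅗ + p) (h(p) = (p + (2*p - 6))/(p + ⅗) = (p + (-6 + 2*p))/(⅗ + p) = (-6 + 3*p)/(⅗ + p))
(12*4)*h(-4) = (12*4)*(15*(-2 - 4)/(3 + 5*(-4))) = 48*(15*(-6)/(3 - 20)) = 48*(15*(-6)/(-17)) = 48*(15*(-1/17)*(-6)) = 48*(90/17) = 4320/17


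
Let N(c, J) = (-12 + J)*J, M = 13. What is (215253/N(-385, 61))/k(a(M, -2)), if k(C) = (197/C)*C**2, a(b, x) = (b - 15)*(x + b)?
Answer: -215253/12954326 ≈ -0.016616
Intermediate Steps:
a(b, x) = (-15 + b)*(b + x)
N(c, J) = J*(-12 + J)
k(C) = 197*C
(215253/N(-385, 61))/k(a(M, -2)) = (215253/((61*(-12 + 61))))/((197*(13**2 - 15*13 - 15*(-2) + 13*(-2)))) = (215253/((61*49)))/((197*(169 - 195 + 30 - 26))) = (215253/2989)/((197*(-22))) = (215253*(1/2989))/(-4334) = (215253/2989)*(-1/4334) = -215253/12954326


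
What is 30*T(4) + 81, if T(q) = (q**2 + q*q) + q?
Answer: 1161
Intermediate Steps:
T(q) = q + 2*q**2 (T(q) = (q**2 + q**2) + q = 2*q**2 + q = q + 2*q**2)
30*T(4) + 81 = 30*(4*(1 + 2*4)) + 81 = 30*(4*(1 + 8)) + 81 = 30*(4*9) + 81 = 30*36 + 81 = 1080 + 81 = 1161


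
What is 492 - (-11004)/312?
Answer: 13709/26 ≈ 527.27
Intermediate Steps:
492 - (-11004)/312 = 492 - 28*(-131/104) = 492 + 917/26 = 13709/26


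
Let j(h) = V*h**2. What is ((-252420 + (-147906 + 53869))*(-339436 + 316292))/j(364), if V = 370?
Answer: 1002300101/6127940 ≈ 163.56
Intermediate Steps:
j(h) = 370*h**2
((-252420 + (-147906 + 53869))*(-339436 + 316292))/j(364) = ((-252420 + (-147906 + 53869))*(-339436 + 316292))/((370*364**2)) = ((-252420 - 94037)*(-23144))/((370*132496)) = -346457*(-23144)/49023520 = 8018400808*(1/49023520) = 1002300101/6127940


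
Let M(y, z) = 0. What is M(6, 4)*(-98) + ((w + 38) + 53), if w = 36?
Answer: 127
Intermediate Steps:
M(6, 4)*(-98) + ((w + 38) + 53) = 0*(-98) + ((36 + 38) + 53) = 0 + (74 + 53) = 0 + 127 = 127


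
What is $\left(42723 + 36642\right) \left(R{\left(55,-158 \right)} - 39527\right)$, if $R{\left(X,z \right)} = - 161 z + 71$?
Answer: $-1112538570$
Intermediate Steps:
$R{\left(X,z \right)} = 71 - 161 z$
$\left(42723 + 36642\right) \left(R{\left(55,-158 \right)} - 39527\right) = \left(42723 + 36642\right) \left(\left(71 - -25438\right) - 39527\right) = 79365 \left(\left(71 + 25438\right) - 39527\right) = 79365 \left(25509 - 39527\right) = 79365 \left(-14018\right) = -1112538570$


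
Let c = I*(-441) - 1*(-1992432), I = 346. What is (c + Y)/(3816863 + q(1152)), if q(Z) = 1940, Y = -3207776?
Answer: -1367930/3818803 ≈ -0.35821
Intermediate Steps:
c = 1839846 (c = 346*(-441) - 1*(-1992432) = -152586 + 1992432 = 1839846)
(c + Y)/(3816863 + q(1152)) = (1839846 - 3207776)/(3816863 + 1940) = -1367930/3818803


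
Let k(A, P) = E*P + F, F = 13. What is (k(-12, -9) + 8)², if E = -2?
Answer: 1521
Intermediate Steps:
k(A, P) = 13 - 2*P (k(A, P) = -2*P + 13 = 13 - 2*P)
(k(-12, -9) + 8)² = ((13 - 2*(-9)) + 8)² = ((13 + 18) + 8)² = (31 + 8)² = 39² = 1521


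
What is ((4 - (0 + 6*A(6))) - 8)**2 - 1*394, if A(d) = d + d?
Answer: 5382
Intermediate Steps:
A(d) = 2*d
((4 - (0 + 6*A(6))) - 8)**2 - 1*394 = ((4 - (0 + 6*(2*6))) - 8)**2 - 1*394 = ((4 - (0 + 6*12)) - 8)**2 - 394 = ((4 - (0 + 72)) - 8)**2 - 394 = ((4 - 1*72) - 8)**2 - 394 = ((4 - 72) - 8)**2 - 394 = (-68 - 8)**2 - 394 = (-76)**2 - 394 = 5776 - 394 = 5382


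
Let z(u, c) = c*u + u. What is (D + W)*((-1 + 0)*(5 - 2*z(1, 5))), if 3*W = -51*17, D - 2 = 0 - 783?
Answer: -7490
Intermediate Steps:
z(u, c) = u + c*u
D = -781 (D = 2 + (0 - 783) = 2 - 783 = -781)
W = -289 (W = (-51*17)/3 = (⅓)*(-867) = -289)
(D + W)*((-1 + 0)*(5 - 2*z(1, 5))) = (-781 - 289)*((-1 + 0)*(5 - 2*(1 + 5))) = -(-1070)*(5 - 2*6) = -(-1070)*(5 - 12) = -(-1070)*(-7) = -1070*7 = -7490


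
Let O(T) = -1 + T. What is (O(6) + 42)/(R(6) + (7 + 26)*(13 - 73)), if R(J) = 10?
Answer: -47/1970 ≈ -0.023858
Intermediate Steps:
(O(6) + 42)/(R(6) + (7 + 26)*(13 - 73)) = ((-1 + 6) + 42)/(10 + (7 + 26)*(13 - 73)) = (5 + 42)/(10 + 33*(-60)) = 47/(10 - 1980) = 47/(-1970) = -1/1970*47 = -47/1970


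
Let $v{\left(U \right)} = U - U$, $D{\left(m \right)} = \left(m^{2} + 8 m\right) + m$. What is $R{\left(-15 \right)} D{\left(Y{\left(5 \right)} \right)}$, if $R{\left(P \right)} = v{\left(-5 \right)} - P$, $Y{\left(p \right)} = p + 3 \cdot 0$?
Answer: $1050$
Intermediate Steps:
$Y{\left(p \right)} = p$ ($Y{\left(p \right)} = p + 0 = p$)
$D{\left(m \right)} = m^{2} + 9 m$
$v{\left(U \right)} = 0$
$R{\left(P \right)} = - P$ ($R{\left(P \right)} = 0 - P = - P$)
$R{\left(-15 \right)} D{\left(Y{\left(5 \right)} \right)} = \left(-1\right) \left(-15\right) 5 \left(9 + 5\right) = 15 \cdot 5 \cdot 14 = 15 \cdot 70 = 1050$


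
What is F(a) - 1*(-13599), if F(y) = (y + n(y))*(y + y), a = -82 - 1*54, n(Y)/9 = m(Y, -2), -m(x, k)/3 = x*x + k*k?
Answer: 135914591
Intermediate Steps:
m(x, k) = -3*k**2 - 3*x**2 (m(x, k) = -3*(x*x + k*k) = -3*(x**2 + k**2) = -3*(k**2 + x**2) = -3*k**2 - 3*x**2)
n(Y) = -108 - 27*Y**2 (n(Y) = 9*(-3*(-2)**2 - 3*Y**2) = 9*(-3*4 - 3*Y**2) = 9*(-12 - 3*Y**2) = -108 - 27*Y**2)
a = -136 (a = -82 - 54 = -136)
F(y) = 2*y*(-108 + y - 27*y**2) (F(y) = (y + (-108 - 27*y**2))*(y + y) = (-108 + y - 27*y**2)*(2*y) = 2*y*(-108 + y - 27*y**2))
F(a) - 1*(-13599) = 2*(-136)*(-108 - 136 - 27*(-136)**2) - 1*(-13599) = 2*(-136)*(-108 - 136 - 27*18496) + 13599 = 2*(-136)*(-108 - 136 - 499392) + 13599 = 2*(-136)*(-499636) + 13599 = 135900992 + 13599 = 135914591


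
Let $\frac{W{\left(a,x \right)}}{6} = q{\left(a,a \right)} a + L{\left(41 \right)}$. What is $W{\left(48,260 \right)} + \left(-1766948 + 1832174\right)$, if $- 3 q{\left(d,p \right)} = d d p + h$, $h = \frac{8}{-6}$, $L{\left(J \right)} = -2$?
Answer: $-10551490$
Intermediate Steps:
$h = - \frac{4}{3}$ ($h = 8 \left(- \frac{1}{6}\right) = - \frac{4}{3} \approx -1.3333$)
$q{\left(d,p \right)} = \frac{4}{9} - \frac{p d^{2}}{3}$ ($q{\left(d,p \right)} = - \frac{d d p - \frac{4}{3}}{3} = - \frac{d^{2} p - \frac{4}{3}}{3} = - \frac{p d^{2} - \frac{4}{3}}{3} = - \frac{- \frac{4}{3} + p d^{2}}{3} = \frac{4}{9} - \frac{p d^{2}}{3}$)
$W{\left(a,x \right)} = -12 + 6 a \left(\frac{4}{9} - \frac{a^{3}}{3}\right)$ ($W{\left(a,x \right)} = 6 \left(\left(\frac{4}{9} - \frac{a a^{2}}{3}\right) a - 2\right) = 6 \left(\left(\frac{4}{9} - \frac{a^{3}}{3}\right) a - 2\right) = 6 \left(a \left(\frac{4}{9} - \frac{a^{3}}{3}\right) - 2\right) = 6 \left(-2 + a \left(\frac{4}{9} - \frac{a^{3}}{3}\right)\right) = -12 + 6 a \left(\frac{4}{9} - \frac{a^{3}}{3}\right)$)
$W{\left(48,260 \right)} + \left(-1766948 + 1832174\right) = \left(-12 - 2 \cdot 48^{4} + \frac{8}{3} \cdot 48\right) + \left(-1766948 + 1832174\right) = \left(-12 - 10616832 + 128\right) + 65226 = -10616716 + 65226 = -10551490$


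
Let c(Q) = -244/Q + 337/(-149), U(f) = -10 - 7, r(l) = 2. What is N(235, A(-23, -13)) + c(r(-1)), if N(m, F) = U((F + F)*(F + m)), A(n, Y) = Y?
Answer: -21048/149 ≈ -141.26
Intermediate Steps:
U(f) = -17
N(m, F) = -17
c(Q) = -337/149 - 244/Q (c(Q) = -244/Q + 337*(-1/149) = -244/Q - 337/149 = -337/149 - 244/Q)
N(235, A(-23, -13)) + c(r(-1)) = -17 + (-337/149 - 244/2) = -17 + (-337/149 - 244*½) = -17 + (-337/149 - 122) = -17 - 18515/149 = -21048/149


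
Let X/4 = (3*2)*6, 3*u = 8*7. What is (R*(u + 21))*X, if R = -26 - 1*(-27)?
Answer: 5712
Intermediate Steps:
R = 1 (R = -26 + 27 = 1)
u = 56/3 (u = (8*7)/3 = (1/3)*56 = 56/3 ≈ 18.667)
X = 144 (X = 4*((3*2)*6) = 4*(6*6) = 4*36 = 144)
(R*(u + 21))*X = (1*(56/3 + 21))*144 = (1*(119/3))*144 = (119/3)*144 = 5712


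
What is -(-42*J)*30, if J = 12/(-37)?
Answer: -15120/37 ≈ -408.65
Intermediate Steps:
J = -12/37 (J = 12*(-1/37) = -12/37 ≈ -0.32432)
-(-42*J)*30 = -(-42*(-12/37))*30 = -504*30/37 = -1*15120/37 = -15120/37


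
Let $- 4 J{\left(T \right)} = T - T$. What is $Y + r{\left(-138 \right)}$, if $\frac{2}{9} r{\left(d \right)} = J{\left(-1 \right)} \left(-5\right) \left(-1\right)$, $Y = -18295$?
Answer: $-18295$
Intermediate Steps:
$J{\left(T \right)} = 0$ ($J{\left(T \right)} = - \frac{T - T}{4} = \left(- \frac{1}{4}\right) 0 = 0$)
$r{\left(d \right)} = 0$ ($r{\left(d \right)} = \frac{9 \cdot 0 \left(-5\right) \left(-1\right)}{2} = \frac{9 \cdot 0 \left(-1\right)}{2} = \frac{9}{2} \cdot 0 = 0$)
$Y + r{\left(-138 \right)} = -18295 + 0 = -18295$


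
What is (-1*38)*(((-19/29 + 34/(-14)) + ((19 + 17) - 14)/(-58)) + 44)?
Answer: -312702/203 ≈ -1540.4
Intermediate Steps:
(-1*38)*(((-19/29 + 34/(-14)) + ((19 + 17) - 14)/(-58)) + 44) = -38*(((-19*1/29 + 34*(-1/14)) + (36 - 14)*(-1/58)) + 44) = -38*(((-19/29 - 17/7) + 22*(-1/58)) + 44) = -38*((-626/203 - 11/29) + 44) = -38*(-703/203 + 44) = -38*8229/203 = -312702/203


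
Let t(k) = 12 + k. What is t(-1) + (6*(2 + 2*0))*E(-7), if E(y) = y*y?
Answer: 599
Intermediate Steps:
E(y) = y²
t(-1) + (6*(2 + 2*0))*E(-7) = (12 - 1) + (6*(2 + 2*0))*(-7)² = 11 + (6*(2 + 0))*49 = 11 + (6*2)*49 = 11 + 12*49 = 11 + 588 = 599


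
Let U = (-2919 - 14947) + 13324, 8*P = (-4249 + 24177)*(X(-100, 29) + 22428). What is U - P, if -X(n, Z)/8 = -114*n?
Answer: 171306510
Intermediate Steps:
X(n, Z) = 912*n (X(n, Z) = -(-912)*n = 912*n)
P = -171311052 (P = ((-4249 + 24177)*(912*(-100) + 22428))/8 = (19928*(-91200 + 22428))/8 = (19928*(-68772))/8 = (1/8)*(-1370488416) = -171311052)
U = -4542 (U = -17866 + 13324 = -4542)
U - P = -4542 - 1*(-171311052) = -4542 + 171311052 = 171306510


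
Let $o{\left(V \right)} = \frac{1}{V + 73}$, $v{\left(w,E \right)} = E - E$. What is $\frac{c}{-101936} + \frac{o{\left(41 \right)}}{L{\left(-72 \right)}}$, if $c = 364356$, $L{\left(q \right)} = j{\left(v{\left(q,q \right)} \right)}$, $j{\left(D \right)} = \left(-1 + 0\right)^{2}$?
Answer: $- \frac{5179331}{1452588} \approx -3.5656$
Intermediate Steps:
$v{\left(w,E \right)} = 0$
$j{\left(D \right)} = 1$ ($j{\left(D \right)} = \left(-1\right)^{2} = 1$)
$L{\left(q \right)} = 1$
$o{\left(V \right)} = \frac{1}{73 + V}$
$\frac{c}{-101936} + \frac{o{\left(41 \right)}}{L{\left(-72 \right)}} = \frac{364356}{-101936} + \frac{1}{\left(73 + 41\right) 1} = 364356 \left(- \frac{1}{101936}\right) + \frac{1}{114} \cdot 1 = - \frac{91089}{25484} + \frac{1}{114} \cdot 1 = - \frac{91089}{25484} + \frac{1}{114} = - \frac{5179331}{1452588}$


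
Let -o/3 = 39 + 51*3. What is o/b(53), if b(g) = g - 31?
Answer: -288/11 ≈ -26.182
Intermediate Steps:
o = -576 (o = -3*(39 + 51*3) = -3*(39 + 153) = -3*192 = -576)
b(g) = -31 + g
o/b(53) = -576/(-31 + 53) = -576/22 = -576*1/22 = -288/11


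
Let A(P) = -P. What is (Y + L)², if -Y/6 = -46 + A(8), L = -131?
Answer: 37249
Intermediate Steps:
Y = 324 (Y = -6*(-46 - 1*8) = -6*(-46 - 8) = -6*(-54) = 324)
(Y + L)² = (324 - 131)² = 193² = 37249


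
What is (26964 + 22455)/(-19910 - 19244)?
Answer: -49419/39154 ≈ -1.2622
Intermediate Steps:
(26964 + 22455)/(-19910 - 19244) = 49419/(-39154) = 49419*(-1/39154) = -49419/39154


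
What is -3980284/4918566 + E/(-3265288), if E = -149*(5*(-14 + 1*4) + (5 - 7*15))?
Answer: -3276675882973/4015133634252 ≈ -0.81608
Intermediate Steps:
E = 22350 (E = -149*(5*(-14 + 4) + (5 - 105)) = -149*(5*(-10) - 100) = -149*(-50 - 100) = -149*(-150) = 22350)
-3980284/4918566 + E/(-3265288) = -3980284/4918566 + 22350/(-3265288) = -3980284*1/4918566 + 22350*(-1/3265288) = -1990142/2459283 - 11175/1632644 = -3276675882973/4015133634252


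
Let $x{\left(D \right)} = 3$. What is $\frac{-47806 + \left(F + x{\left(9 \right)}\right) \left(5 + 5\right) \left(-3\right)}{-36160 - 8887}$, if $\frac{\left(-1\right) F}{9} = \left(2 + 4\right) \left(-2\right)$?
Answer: $\frac{51136}{45047} \approx 1.1352$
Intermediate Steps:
$F = 108$ ($F = - 9 \left(2 + 4\right) \left(-2\right) = - 9 \cdot 6 \left(-2\right) = \left(-9\right) \left(-12\right) = 108$)
$\frac{-47806 + \left(F + x{\left(9 \right)}\right) \left(5 + 5\right) \left(-3\right)}{-36160 - 8887} = \frac{-47806 + \left(108 + 3\right) \left(5 + 5\right) \left(-3\right)}{-36160 - 8887} = \frac{-47806 + 111 \cdot 10 \left(-3\right)}{-45047} = \left(-47806 + 111 \left(-30\right)\right) \left(- \frac{1}{45047}\right) = \left(-47806 - 3330\right) \left(- \frac{1}{45047}\right) = \left(-51136\right) \left(- \frac{1}{45047}\right) = \frac{51136}{45047}$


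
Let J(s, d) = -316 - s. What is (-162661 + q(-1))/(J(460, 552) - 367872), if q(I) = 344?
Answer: 162317/368648 ≈ 0.44030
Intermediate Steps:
(-162661 + q(-1))/(J(460, 552) - 367872) = (-162661 + 344)/((-316 - 1*460) - 367872) = -162317/((-316 - 460) - 367872) = -162317/(-776 - 367872) = -162317/(-368648) = -162317*(-1/368648) = 162317/368648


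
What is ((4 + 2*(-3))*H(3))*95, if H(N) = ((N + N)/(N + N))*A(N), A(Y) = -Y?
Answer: 570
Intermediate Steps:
H(N) = -N (H(N) = ((N + N)/(N + N))*(-N) = ((2*N)/((2*N)))*(-N) = ((2*N)*(1/(2*N)))*(-N) = 1*(-N) = -N)
((4 + 2*(-3))*H(3))*95 = ((4 + 2*(-3))*(-1*3))*95 = ((4 - 6)*(-3))*95 = -2*(-3)*95 = 6*95 = 570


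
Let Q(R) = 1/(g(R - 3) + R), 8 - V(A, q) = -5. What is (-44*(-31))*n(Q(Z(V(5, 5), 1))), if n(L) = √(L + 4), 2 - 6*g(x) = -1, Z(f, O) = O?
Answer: 1364*√42/3 ≈ 2946.6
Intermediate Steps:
V(A, q) = 13 (V(A, q) = 8 - 1*(-5) = 8 + 5 = 13)
g(x) = ½ (g(x) = ⅓ - ⅙*(-1) = ⅓ + ⅙ = ½)
Q(R) = 1/(½ + R)
n(L) = √(4 + L)
(-44*(-31))*n(Q(Z(V(5, 5), 1))) = (-44*(-31))*√(4 + 2/(1 + 2*1)) = 1364*√(4 + 2/(1 + 2)) = 1364*√(4 + 2/3) = 1364*√(4 + 2*(⅓)) = 1364*√(4 + ⅔) = 1364*√(14/3) = 1364*(√42/3) = 1364*√42/3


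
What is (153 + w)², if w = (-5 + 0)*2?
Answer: 20449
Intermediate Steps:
w = -10 (w = -5*2 = -10)
(153 + w)² = (153 - 10)² = 143² = 20449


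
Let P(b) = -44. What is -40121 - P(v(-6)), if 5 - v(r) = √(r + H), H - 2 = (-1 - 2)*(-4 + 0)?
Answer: -40077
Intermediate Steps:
H = 14 (H = 2 + (-1 - 2)*(-4 + 0) = 2 - 3*(-4) = 2 + 12 = 14)
v(r) = 5 - √(14 + r) (v(r) = 5 - √(r + 14) = 5 - √(14 + r))
-40121 - P(v(-6)) = -40121 - 1*(-44) = -40121 + 44 = -40077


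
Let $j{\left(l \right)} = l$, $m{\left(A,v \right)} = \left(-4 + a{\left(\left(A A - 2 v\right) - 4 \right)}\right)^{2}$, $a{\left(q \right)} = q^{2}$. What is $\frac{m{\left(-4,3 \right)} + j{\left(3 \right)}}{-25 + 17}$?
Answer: $- \frac{1027}{8} \approx -128.38$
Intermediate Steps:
$m{\left(A,v \right)} = \left(-4 + \left(-4 + A^{2} - 2 v\right)^{2}\right)^{2}$ ($m{\left(A,v \right)} = \left(-4 + \left(\left(A A - 2 v\right) - 4\right)^{2}\right)^{2} = \left(-4 + \left(\left(A^{2} - 2 v\right) - 4\right)^{2}\right)^{2} = \left(-4 + \left(-4 + A^{2} - 2 v\right)^{2}\right)^{2}$)
$\frac{m{\left(-4,3 \right)} + j{\left(3 \right)}}{-25 + 17} = \frac{\left(-4 + \left(4 - \left(-4\right)^{2} + 2 \cdot 3\right)^{2}\right)^{2} + 3}{-25 + 17} = \frac{\left(-4 + \left(4 - 16 + 6\right)^{2}\right)^{2} + 3}{-8} = - \frac{\left(-4 + \left(4 - 16 + 6\right)^{2}\right)^{2} + 3}{8} = - \frac{\left(-4 + \left(-6\right)^{2}\right)^{2} + 3}{8} = - \frac{\left(-4 + 36\right)^{2} + 3}{8} = - \frac{32^{2} + 3}{8} = - \frac{1024 + 3}{8} = \left(- \frac{1}{8}\right) 1027 = - \frac{1027}{8}$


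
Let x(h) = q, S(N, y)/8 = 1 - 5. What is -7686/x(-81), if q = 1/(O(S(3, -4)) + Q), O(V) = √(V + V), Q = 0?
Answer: -61488*I ≈ -61488.0*I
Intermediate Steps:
S(N, y) = -32 (S(N, y) = 8*(1 - 5) = 8*(-4) = -32)
O(V) = √2*√V (O(V) = √(2*V) = √2*√V)
q = -I/8 (q = 1/(√2*√(-32) + 0) = 1/(√2*(4*I*√2) + 0) = 1/(8*I + 0) = 1/(8*I) = -I/8 ≈ -0.125*I)
x(h) = -I/8
-7686/x(-81) = -7686*8*I = -61488*I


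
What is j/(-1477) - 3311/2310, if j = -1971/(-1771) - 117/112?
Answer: -899852873/627784080 ≈ -1.4334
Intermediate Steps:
j = 1935/28336 (j = -1971*(-1/1771) - 117*1/112 = 1971/1771 - 117/112 = 1935/28336 ≈ 0.068288)
j/(-1477) - 3311/2310 = (1935/28336)/(-1477) - 3311/2310 = (1935/28336)*(-1/1477) - 3311*1/2310 = -1935/41852272 - 43/30 = -899852873/627784080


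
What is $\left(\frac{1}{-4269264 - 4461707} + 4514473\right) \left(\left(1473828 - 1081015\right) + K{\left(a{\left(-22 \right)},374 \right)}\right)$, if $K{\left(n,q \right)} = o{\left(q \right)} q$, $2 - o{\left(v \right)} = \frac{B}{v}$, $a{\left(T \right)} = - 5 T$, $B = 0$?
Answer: $\frac{15512495233534907202}{8730971} \approx 1.7767 \cdot 10^{12}$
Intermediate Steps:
$o{\left(v \right)} = 2$ ($o{\left(v \right)} = 2 - \frac{0}{v} = 2 - 0 = 2 + 0 = 2$)
$K{\left(n,q \right)} = 2 q$
$\left(\frac{1}{-4269264 - 4461707} + 4514473\right) \left(\left(1473828 - 1081015\right) + K{\left(a{\left(-22 \right)},374 \right)}\right) = \left(\frac{1}{-4269264 - 4461707} + 4514473\right) \left(\left(1473828 - 1081015\right) + 2 \cdot 374\right) = \left(\frac{1}{-8730971} + 4514473\right) \left(\left(1473828 - 1081015\right) + 748\right) = \left(- \frac{1}{8730971} + 4514473\right) \left(392813 + 748\right) = \frac{39415732843282}{8730971} \cdot 393561 = \frac{15512495233534907202}{8730971}$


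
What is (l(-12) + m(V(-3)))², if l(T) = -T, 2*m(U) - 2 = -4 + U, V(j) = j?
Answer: 361/4 ≈ 90.250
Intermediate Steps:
m(U) = -1 + U/2 (m(U) = 1 + (-4 + U)/2 = 1 + (-2 + U/2) = -1 + U/2)
(l(-12) + m(V(-3)))² = (-1*(-12) + (-1 + (½)*(-3)))² = (12 + (-1 - 3/2))² = (12 - 5/2)² = (19/2)² = 361/4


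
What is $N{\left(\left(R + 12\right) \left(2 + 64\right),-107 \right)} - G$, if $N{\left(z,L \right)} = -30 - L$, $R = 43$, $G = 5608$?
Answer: $-5531$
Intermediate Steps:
$N{\left(\left(R + 12\right) \left(2 + 64\right),-107 \right)} - G = \left(-30 - -107\right) - 5608 = \left(-30 + 107\right) - 5608 = 77 - 5608 = -5531$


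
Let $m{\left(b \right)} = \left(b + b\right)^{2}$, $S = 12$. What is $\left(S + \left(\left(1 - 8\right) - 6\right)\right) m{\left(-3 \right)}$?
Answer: $-36$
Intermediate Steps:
$m{\left(b \right)} = 4 b^{2}$ ($m{\left(b \right)} = \left(2 b\right)^{2} = 4 b^{2}$)
$\left(S + \left(\left(1 - 8\right) - 6\right)\right) m{\left(-3 \right)} = \left(12 + \left(\left(1 - 8\right) - 6\right)\right) 4 \left(-3\right)^{2} = \left(12 - 13\right) 4 \cdot 9 = \left(12 - 13\right) 36 = \left(-1\right) 36 = -36$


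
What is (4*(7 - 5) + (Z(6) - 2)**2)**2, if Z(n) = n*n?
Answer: 1354896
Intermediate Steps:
Z(n) = n**2
(4*(7 - 5) + (Z(6) - 2)**2)**2 = (4*(7 - 5) + (6**2 - 2)**2)**2 = (4*2 + (36 - 2)**2)**2 = (8 + 34**2)**2 = (8 + 1156)**2 = 1164**2 = 1354896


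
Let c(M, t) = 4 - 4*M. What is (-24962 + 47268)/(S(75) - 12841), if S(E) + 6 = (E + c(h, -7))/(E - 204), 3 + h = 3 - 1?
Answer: -1438737/828673 ≈ -1.7362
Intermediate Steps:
h = -1 (h = -3 + (3 - 1) = -3 + 2 = -1)
S(E) = -6 + (8 + E)/(-204 + E) (S(E) = -6 + (E + (4 - 4*(-1)))/(E - 204) = -6 + (E + (4 + 4))/(-204 + E) = -6 + (E + 8)/(-204 + E) = -6 + (8 + E)/(-204 + E))
(-24962 + 47268)/(S(75) - 12841) = (-24962 + 47268)/((1232 - 5*75)/(-204 + 75) - 12841) = 22306/((1232 - 375)/(-129) - 12841) = 22306/(-1/129*857 - 12841) = 22306/(-857/129 - 12841) = 22306/(-1657346/129) = 22306*(-129/1657346) = -1438737/828673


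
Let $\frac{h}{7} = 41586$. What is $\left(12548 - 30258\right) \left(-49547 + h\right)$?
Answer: $-4277939050$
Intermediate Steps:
$h = 291102$ ($h = 7 \cdot 41586 = 291102$)
$\left(12548 - 30258\right) \left(-49547 + h\right) = \left(12548 - 30258\right) \left(-49547 + 291102\right) = \left(-17710\right) 241555 = -4277939050$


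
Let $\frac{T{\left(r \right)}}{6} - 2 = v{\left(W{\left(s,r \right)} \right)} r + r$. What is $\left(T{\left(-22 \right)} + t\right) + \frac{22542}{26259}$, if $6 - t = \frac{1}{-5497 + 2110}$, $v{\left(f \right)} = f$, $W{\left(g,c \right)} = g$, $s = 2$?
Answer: $- \frac{11180884687}{29646411} \approx -377.14$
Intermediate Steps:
$T{\left(r \right)} = 12 + 18 r$ ($T{\left(r \right)} = 12 + 6 \left(2 r + r\right) = 12 + 6 \cdot 3 r = 12 + 18 r$)
$t = \frac{20323}{3387}$ ($t = 6 - \frac{1}{-5497 + 2110} = 6 - \frac{1}{-3387} = 6 - - \frac{1}{3387} = 6 + \frac{1}{3387} = \frac{20323}{3387} \approx 6.0003$)
$\left(T{\left(-22 \right)} + t\right) + \frac{22542}{26259} = \left(\left(12 + 18 \left(-22\right)\right) + \frac{20323}{3387}\right) + \frac{22542}{26259} = \left(\left(12 - 396\right) + \frac{20323}{3387}\right) + 22542 \cdot \frac{1}{26259} = \left(-384 + \frac{20323}{3387}\right) + \frac{7514}{8753} = - \frac{1280285}{3387} + \frac{7514}{8753} = - \frac{11180884687}{29646411}$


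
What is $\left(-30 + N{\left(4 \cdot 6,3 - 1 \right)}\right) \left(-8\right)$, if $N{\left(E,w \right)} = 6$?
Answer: $192$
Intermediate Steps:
$\left(-30 + N{\left(4 \cdot 6,3 - 1 \right)}\right) \left(-8\right) = \left(-30 + 6\right) \left(-8\right) = \left(-24\right) \left(-8\right) = 192$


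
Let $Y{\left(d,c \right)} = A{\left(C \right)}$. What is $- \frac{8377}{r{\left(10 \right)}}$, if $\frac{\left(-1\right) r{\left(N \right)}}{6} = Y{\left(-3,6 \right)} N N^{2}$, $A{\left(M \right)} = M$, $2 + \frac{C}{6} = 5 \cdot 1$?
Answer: $\frac{8377}{108000} \approx 0.077565$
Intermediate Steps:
$C = 18$ ($C = -12 + 6 \cdot 5 \cdot 1 = -12 + 6 \cdot 5 = -12 + 30 = 18$)
$Y{\left(d,c \right)} = 18$
$r{\left(N \right)} = - 108 N^{3}$ ($r{\left(N \right)} = - 6 \cdot 18 N N^{2} = - 6 \cdot 18 N^{3} = - 108 N^{3}$)
$- \frac{8377}{r{\left(10 \right)}} = - \frac{8377}{\left(-108\right) 10^{3}} = - \frac{8377}{\left(-108\right) 1000} = - \frac{8377}{-108000} = \left(-8377\right) \left(- \frac{1}{108000}\right) = \frac{8377}{108000}$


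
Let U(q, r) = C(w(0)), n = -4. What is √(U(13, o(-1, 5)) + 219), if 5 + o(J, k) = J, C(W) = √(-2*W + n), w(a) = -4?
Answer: √221 ≈ 14.866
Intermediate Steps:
C(W) = √(-4 - 2*W) (C(W) = √(-2*W - 4) = √(-4 - 2*W))
o(J, k) = -5 + J
U(q, r) = 2 (U(q, r) = √(-4 - 2*(-4)) = √(-4 + 8) = √4 = 2)
√(U(13, o(-1, 5)) + 219) = √(2 + 219) = √221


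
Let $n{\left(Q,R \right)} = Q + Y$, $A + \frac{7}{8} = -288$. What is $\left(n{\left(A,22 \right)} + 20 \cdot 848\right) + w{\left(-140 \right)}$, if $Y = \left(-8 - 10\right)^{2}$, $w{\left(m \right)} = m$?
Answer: $\frac{134841}{8} \approx 16855.0$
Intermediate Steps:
$A = - \frac{2311}{8}$ ($A = - \frac{7}{8} - 288 = - \frac{2311}{8} \approx -288.88$)
$Y = 324$ ($Y = \left(-18\right)^{2} = 324$)
$n{\left(Q,R \right)} = 324 + Q$ ($n{\left(Q,R \right)} = Q + 324 = 324 + Q$)
$\left(n{\left(A,22 \right)} + 20 \cdot 848\right) + w{\left(-140 \right)} = \left(\left(324 - \frac{2311}{8}\right) + 20 \cdot 848\right) - 140 = \left(\frac{281}{8} + 16960\right) - 140 = \frac{135961}{8} - 140 = \frac{134841}{8}$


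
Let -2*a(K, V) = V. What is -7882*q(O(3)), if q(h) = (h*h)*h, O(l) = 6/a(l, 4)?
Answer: 212814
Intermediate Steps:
a(K, V) = -V/2
O(l) = -3 (O(l) = 6/((-½*4)) = 6/(-2) = 6*(-½) = -3)
q(h) = h³ (q(h) = h²*h = h³)
-7882*q(O(3)) = -7882*(-3)³ = -7882*(-27) = -1126*(-189) = 212814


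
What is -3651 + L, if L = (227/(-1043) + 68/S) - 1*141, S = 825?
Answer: -3263037551/860475 ≈ -3792.1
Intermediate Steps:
L = -121443326/860475 (L = (227/(-1043) + 68/825) - 1*141 = (227*(-1/1043) + 68*(1/825)) - 141 = (-227/1043 + 68/825) - 141 = -116351/860475 - 141 = -121443326/860475 ≈ -141.14)
-3651 + L = -3651 - 121443326/860475 = -3263037551/860475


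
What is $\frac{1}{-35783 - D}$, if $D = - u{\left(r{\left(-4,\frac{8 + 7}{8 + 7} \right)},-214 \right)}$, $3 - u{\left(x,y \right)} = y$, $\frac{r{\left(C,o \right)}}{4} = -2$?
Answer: $- \frac{1}{35566} \approx -2.8117 \cdot 10^{-5}$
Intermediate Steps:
$r{\left(C,o \right)} = -8$ ($r{\left(C,o \right)} = 4 \left(-2\right) = -8$)
$u{\left(x,y \right)} = 3 - y$
$D = -217$ ($D = - (3 - -214) = - (3 + 214) = \left(-1\right) 217 = -217$)
$\frac{1}{-35783 - D} = \frac{1}{-35783 - -217} = \frac{1}{-35783 + 217} = \frac{1}{-35566} = - \frac{1}{35566}$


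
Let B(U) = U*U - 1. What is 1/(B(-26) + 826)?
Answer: 1/1501 ≈ 0.00066622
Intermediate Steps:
B(U) = -1 + U² (B(U) = U² - 1 = -1 + U²)
1/(B(-26) + 826) = 1/((-1 + (-26)²) + 826) = 1/((-1 + 676) + 826) = 1/(675 + 826) = 1/1501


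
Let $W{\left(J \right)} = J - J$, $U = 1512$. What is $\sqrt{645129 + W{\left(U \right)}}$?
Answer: $3 \sqrt{71681} \approx 803.2$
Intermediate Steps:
$W{\left(J \right)} = 0$
$\sqrt{645129 + W{\left(U \right)}} = \sqrt{645129 + 0} = \sqrt{645129} = 3 \sqrt{71681}$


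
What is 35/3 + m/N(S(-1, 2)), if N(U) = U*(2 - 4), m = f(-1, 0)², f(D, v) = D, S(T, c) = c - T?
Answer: 23/2 ≈ 11.500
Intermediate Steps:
m = 1 (m = (-1)² = 1)
N(U) = -2*U (N(U) = U*(-2) = -2*U)
35/3 + m/N(S(-1, 2)) = 35/3 + 1/(-2*(2 - 1*(-1))) = 35*(⅓) + 1/(-2*(2 + 1)) = 35/3 + 1/(-2*3) = 35/3 + 1/(-6) = 35/3 + 1*(-⅙) = 35/3 - ⅙ = 23/2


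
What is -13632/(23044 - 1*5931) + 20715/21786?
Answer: 19169681/124274606 ≈ 0.15425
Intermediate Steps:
-13632/(23044 - 1*5931) + 20715/21786 = -13632/(23044 - 5931) + 20715*(1/21786) = -13632/17113 + 6905/7262 = 19169681/124274606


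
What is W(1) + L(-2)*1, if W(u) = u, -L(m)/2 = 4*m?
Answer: 17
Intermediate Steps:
L(m) = -8*m
W(1) + L(-2)*1 = 1 - 8*(-2)*1 = 1 + 16*1 = 1 + 16 = 17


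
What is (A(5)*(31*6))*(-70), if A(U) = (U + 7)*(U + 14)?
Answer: -2968560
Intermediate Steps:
A(U) = (7 + U)*(14 + U)
(A(5)*(31*6))*(-70) = ((98 + 5² + 21*5)*(31*6))*(-70) = ((98 + 25 + 105)*186)*(-70) = (228*186)*(-70) = 42408*(-70) = -2968560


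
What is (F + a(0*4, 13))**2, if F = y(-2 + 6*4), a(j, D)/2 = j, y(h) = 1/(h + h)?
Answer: 1/1936 ≈ 0.00051653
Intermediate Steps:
y(h) = 1/(2*h)
a(j, D) = 2*j
F = 1/44 (F = 1/(2*(-2 + 6*4)) = 1/(2*(-2 + 24)) = (1/2)/22 = (1/2)*(1/22) = 1/44 ≈ 0.022727)
(F + a(0*4, 13))**2 = (1/44 + 2*(0*4))**2 = (1/44 + 2*0)**2 = (1/44 + 0)**2 = (1/44)**2 = 1/1936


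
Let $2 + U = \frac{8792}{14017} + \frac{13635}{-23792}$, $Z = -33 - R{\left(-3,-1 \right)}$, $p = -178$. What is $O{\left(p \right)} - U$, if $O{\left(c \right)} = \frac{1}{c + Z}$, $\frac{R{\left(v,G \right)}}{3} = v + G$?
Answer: $\frac{128803071877}{66365000336} \approx 1.9408$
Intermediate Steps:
$R{\left(v,G \right)} = 3 G + 3 v$ ($R{\left(v,G \right)} = 3 \left(v + G\right) = 3 \left(G + v\right) = 3 G + 3 v$)
$Z = -21$ ($Z = -33 - \left(3 \left(-1\right) + 3 \left(-3\right)\right) = -33 - \left(-3 - 9\right) = -33 - -12 = -33 + 12 = -21$)
$U = - \frac{648927459}{333492464}$ ($U = -2 + \left(\frac{8792}{14017} + \frac{13635}{-23792}\right) = -2 + \left(8792 \cdot \frac{1}{14017} + 13635 \left(- \frac{1}{23792}\right)\right) = -2 + \left(\frac{8792}{14017} - \frac{13635}{23792}\right) = -2 + \frac{18057469}{333492464} = - \frac{648927459}{333492464} \approx -1.9459$)
$O{\left(c \right)} = \frac{1}{-21 + c}$ ($O{\left(c \right)} = \frac{1}{c - 21} = \frac{1}{-21 + c}$)
$O{\left(p \right)} - U = \frac{1}{-21 - 178} - - \frac{648927459}{333492464} = \frac{1}{-199} + \frac{648927459}{333492464} = - \frac{1}{199} + \frac{648927459}{333492464} = \frac{128803071877}{66365000336}$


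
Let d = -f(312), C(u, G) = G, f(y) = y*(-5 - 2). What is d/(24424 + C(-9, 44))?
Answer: 182/2039 ≈ 0.089259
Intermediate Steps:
f(y) = -7*y (f(y) = y*(-7) = -7*y)
d = 2184 (d = -(-7)*312 = -1*(-2184) = 2184)
d/(24424 + C(-9, 44)) = 2184/(24424 + 44) = 2184/24468 = 2184*(1/24468) = 182/2039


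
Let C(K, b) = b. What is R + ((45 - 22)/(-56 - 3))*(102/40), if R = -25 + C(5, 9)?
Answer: -20053/1180 ≈ -16.994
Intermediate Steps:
R = -16 (R = -25 + 9 = -16)
R + ((45 - 22)/(-56 - 3))*(102/40) = -16 + ((45 - 22)/(-56 - 3))*(102/40) = -16 + (23/(-59))*(102*(1/40)) = -16 + (23*(-1/59))*(51/20) = -16 - 23/59*51/20 = -16 - 1173/1180 = -20053/1180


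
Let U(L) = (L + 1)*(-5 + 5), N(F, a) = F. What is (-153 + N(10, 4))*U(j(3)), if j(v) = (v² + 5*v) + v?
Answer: 0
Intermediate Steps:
j(v) = v² + 6*v
U(L) = 0 (U(L) = (1 + L)*0 = 0)
(-153 + N(10, 4))*U(j(3)) = (-153 + 10)*0 = -143*0 = 0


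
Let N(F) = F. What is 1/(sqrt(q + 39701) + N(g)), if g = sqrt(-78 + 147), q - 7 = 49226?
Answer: 1/(sqrt(69) + sqrt(88934)) ≈ 0.0032624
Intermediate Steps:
q = 49233 (q = 7 + 49226 = 49233)
g = sqrt(69) ≈ 8.3066
1/(sqrt(q + 39701) + N(g)) = 1/(sqrt(49233 + 39701) + sqrt(69)) = 1/(sqrt(88934) + sqrt(69)) = 1/(sqrt(69) + sqrt(88934))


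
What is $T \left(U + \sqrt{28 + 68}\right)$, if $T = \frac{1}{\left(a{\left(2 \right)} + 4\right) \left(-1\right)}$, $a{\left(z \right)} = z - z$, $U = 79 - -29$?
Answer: $-27 - \sqrt{6} \approx -29.449$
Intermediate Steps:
$U = 108$ ($U = 79 + 29 = 108$)
$a{\left(z \right)} = 0$
$T = - \frac{1}{4}$ ($T = \frac{1}{\left(0 + 4\right) \left(-1\right)} = \frac{1}{4 \left(-1\right)} = \frac{1}{-4} = - \frac{1}{4} \approx -0.25$)
$T \left(U + \sqrt{28 + 68}\right) = - \frac{108 + \sqrt{28 + 68}}{4} = - \frac{108 + \sqrt{96}}{4} = - \frac{108 + 4 \sqrt{6}}{4} = -27 - \sqrt{6}$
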